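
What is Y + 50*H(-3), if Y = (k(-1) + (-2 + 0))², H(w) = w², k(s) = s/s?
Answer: 451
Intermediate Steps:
k(s) = 1
Y = 1 (Y = (1 + (-2 + 0))² = (1 - 2)² = (-1)² = 1)
Y + 50*H(-3) = 1 + 50*(-3)² = 1 + 50*9 = 1 + 450 = 451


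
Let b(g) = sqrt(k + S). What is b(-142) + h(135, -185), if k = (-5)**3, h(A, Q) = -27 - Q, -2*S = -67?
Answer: 158 + I*sqrt(366)/2 ≈ 158.0 + 9.5656*I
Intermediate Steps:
S = 67/2 (S = -1/2*(-67) = 67/2 ≈ 33.500)
k = -125
b(g) = I*sqrt(366)/2 (b(g) = sqrt(-125 + 67/2) = sqrt(-183/2) = I*sqrt(366)/2)
b(-142) + h(135, -185) = I*sqrt(366)/2 + (-27 - 1*(-185)) = I*sqrt(366)/2 + (-27 + 185) = I*sqrt(366)/2 + 158 = 158 + I*sqrt(366)/2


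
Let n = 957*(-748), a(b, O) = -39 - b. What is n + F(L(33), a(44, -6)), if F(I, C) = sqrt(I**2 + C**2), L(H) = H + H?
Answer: -715836 + sqrt(11245) ≈ -7.1573e+5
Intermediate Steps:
L(H) = 2*H
n = -715836
F(I, C) = sqrt(C**2 + I**2)
n + F(L(33), a(44, -6)) = -715836 + sqrt((-39 - 1*44)**2 + (2*33)**2) = -715836 + sqrt((-39 - 44)**2 + 66**2) = -715836 + sqrt((-83)**2 + 4356) = -715836 + sqrt(6889 + 4356) = -715836 + sqrt(11245)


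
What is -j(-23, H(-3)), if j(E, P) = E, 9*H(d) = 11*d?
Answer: 23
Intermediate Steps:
H(d) = 11*d/9 (H(d) = (11*d)/9 = 11*d/9)
-j(-23, H(-3)) = -1*(-23) = 23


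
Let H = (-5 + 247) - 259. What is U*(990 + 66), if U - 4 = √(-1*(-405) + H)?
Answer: 4224 + 2112*√97 ≈ 25025.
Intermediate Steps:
H = -17 (H = 242 - 259 = -17)
U = 4 + 2*√97 (U = 4 + √(-1*(-405) - 17) = 4 + √(405 - 17) = 4 + √388 = 4 + 2*√97 ≈ 23.698)
U*(990 + 66) = (4 + 2*√97)*(990 + 66) = (4 + 2*√97)*1056 = 4224 + 2112*√97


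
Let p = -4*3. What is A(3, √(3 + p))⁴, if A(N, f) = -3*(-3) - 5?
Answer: 256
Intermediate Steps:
p = -12
A(N, f) = 4 (A(N, f) = 9 - 5 = 4)
A(3, √(3 + p))⁴ = 4⁴ = 256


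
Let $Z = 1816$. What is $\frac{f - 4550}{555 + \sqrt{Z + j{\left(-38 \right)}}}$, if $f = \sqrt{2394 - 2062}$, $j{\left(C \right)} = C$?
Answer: $- \frac{2525250}{306247} - \frac{2 \sqrt{147574}}{306247} + \frac{1110 \sqrt{83}}{306247} + \frac{4550 \sqrt{1778}}{306247} \approx -7.5888$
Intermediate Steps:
$f = 2 \sqrt{83}$ ($f = \sqrt{332} = 2 \sqrt{83} \approx 18.221$)
$\frac{f - 4550}{555 + \sqrt{Z + j{\left(-38 \right)}}} = \frac{2 \sqrt{83} - 4550}{555 + \sqrt{1816 - 38}} = \frac{-4550 + 2 \sqrt{83}}{555 + \sqrt{1778}}$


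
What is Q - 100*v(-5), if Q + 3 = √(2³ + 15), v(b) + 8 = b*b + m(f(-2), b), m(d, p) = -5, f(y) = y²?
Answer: -1203 + √23 ≈ -1198.2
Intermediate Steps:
v(b) = -13 + b² (v(b) = -8 + (b*b - 5) = -8 + (b² - 5) = -8 + (-5 + b²) = -13 + b²)
Q = -3 + √23 (Q = -3 + √(2³ + 15) = -3 + √(8 + 15) = -3 + √23 ≈ 1.7958)
Q - 100*v(-5) = (-3 + √23) - 100*(-13 + (-5)²) = (-3 + √23) - 100*(-13 + 25) = (-3 + √23) - 100*12 = (-3 + √23) - 1200 = -1203 + √23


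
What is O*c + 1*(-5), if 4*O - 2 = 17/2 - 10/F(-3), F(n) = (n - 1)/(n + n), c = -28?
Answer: 53/2 ≈ 26.500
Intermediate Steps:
F(n) = (-1 + n)/(2*n) (F(n) = (-1 + n)/((2*n)) = (-1 + n)*(1/(2*n)) = (-1 + n)/(2*n))
O = -9/8 (O = ½ + (17/2 - 10*(-6/(-1 - 3)))/4 = ½ + (17*(½) - 10/((½)*(-⅓)*(-4)))/4 = ½ + (17/2 - 10/⅔)/4 = ½ + (17/2 - 10*3/2)/4 = ½ + (17/2 - 15)/4 = ½ + (¼)*(-13/2) = ½ - 13/8 = -9/8 ≈ -1.1250)
O*c + 1*(-5) = -9/8*(-28) + 1*(-5) = 63/2 - 5 = 53/2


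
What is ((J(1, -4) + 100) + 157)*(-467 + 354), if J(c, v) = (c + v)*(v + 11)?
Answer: -26668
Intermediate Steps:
J(c, v) = (11 + v)*(c + v) (J(c, v) = (c + v)*(11 + v) = (11 + v)*(c + v))
((J(1, -4) + 100) + 157)*(-467 + 354) = ((((-4)² + 11*1 + 11*(-4) + 1*(-4)) + 100) + 157)*(-467 + 354) = (((16 + 11 - 44 - 4) + 100) + 157)*(-113) = ((-21 + 100) + 157)*(-113) = (79 + 157)*(-113) = 236*(-113) = -26668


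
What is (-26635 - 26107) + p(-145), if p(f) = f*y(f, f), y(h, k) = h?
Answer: -31717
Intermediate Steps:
p(f) = f**2 (p(f) = f*f = f**2)
(-26635 - 26107) + p(-145) = (-26635 - 26107) + (-145)**2 = -52742 + 21025 = -31717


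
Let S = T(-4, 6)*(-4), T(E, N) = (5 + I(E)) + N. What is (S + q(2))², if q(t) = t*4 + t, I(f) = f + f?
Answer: 4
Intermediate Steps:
I(f) = 2*f
T(E, N) = 5 + N + 2*E (T(E, N) = (5 + 2*E) + N = 5 + N + 2*E)
q(t) = 5*t (q(t) = 4*t + t = 5*t)
S = -12 (S = (5 + 6 + 2*(-4))*(-4) = (5 + 6 - 8)*(-4) = 3*(-4) = -12)
(S + q(2))² = (-12 + 5*2)² = (-12 + 10)² = (-2)² = 4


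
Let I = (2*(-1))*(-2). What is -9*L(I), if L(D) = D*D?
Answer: -144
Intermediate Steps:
I = 4 (I = -2*(-2) = 4)
L(D) = D**2
-9*L(I) = -9*4**2 = -9*16 = -144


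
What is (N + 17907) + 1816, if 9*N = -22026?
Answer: 51827/3 ≈ 17276.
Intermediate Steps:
N = -7342/3 (N = (1/9)*(-22026) = -7342/3 ≈ -2447.3)
(N + 17907) + 1816 = (-7342/3 + 17907) + 1816 = 46379/3 + 1816 = 51827/3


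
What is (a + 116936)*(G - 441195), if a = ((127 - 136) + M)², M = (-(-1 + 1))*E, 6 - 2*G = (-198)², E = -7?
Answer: -53920731498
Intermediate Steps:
G = -19599 (G = 3 - ½*(-198)² = 3 - ½*39204 = 3 - 19602 = -19599)
M = 0 (M = -(-1 + 1)*(-7) = -1*0*(-7) = 0*(-7) = 0)
a = 81 (a = ((127 - 136) + 0)² = (-9 + 0)² = (-9)² = 81)
(a + 116936)*(G - 441195) = (81 + 116936)*(-19599 - 441195) = 117017*(-460794) = -53920731498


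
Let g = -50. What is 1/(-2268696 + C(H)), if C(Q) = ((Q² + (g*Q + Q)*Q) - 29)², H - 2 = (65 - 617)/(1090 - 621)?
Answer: -48382841521/109582879807248287 ≈ -4.4152e-7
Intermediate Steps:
H = 386/469 (H = 2 + (65 - 617)/(1090 - 621) = 2 - 552/469 = 386/469 ≈ 0.82303)
C(Q) = (-29 - 48*Q²)² (C(Q) = ((Q² + (-50*Q + Q)*Q) - 29)² = ((Q² + (-49*Q)*Q) - 29)² = ((Q² - 49*Q²) - 29)² = (-48*Q² - 29)² = (-29 - 48*Q²)²)
1/(-2268696 + C(H)) = 1/(-2268696 + (29 + 48*(386/469)²)²) = 1/(-2268696 + (29 + 48*(148996/219961))²) = 1/(-2268696 + (29 + 7151808/219961)²) = 1/(-2268696 + (13530677/219961)²) = 1/(-2268696 + 183079220078329/48382841521) = 1/(-109582879807248287/48382841521) = -48382841521/109582879807248287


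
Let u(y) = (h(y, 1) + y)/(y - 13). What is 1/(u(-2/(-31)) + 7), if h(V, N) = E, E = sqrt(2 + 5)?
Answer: 1124805/7861298 + 12431*sqrt(7)/7861298 ≈ 0.14726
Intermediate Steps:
E = sqrt(7) ≈ 2.6458
h(V, N) = sqrt(7)
u(y) = (y + sqrt(7))/(-13 + y) (u(y) = (sqrt(7) + y)/(y - 13) = (y + sqrt(7))/(-13 + y))
1/(u(-2/(-31)) + 7) = 1/((-2/(-31) + sqrt(7))/(-13 - 2/(-31)) + 7) = 1/((-2*(-1/31) + sqrt(7))/(-13 - 2*(-1/31)) + 7) = 1/((2/31 + sqrt(7))/(-13 + 2/31) + 7) = 1/((2/31 + sqrt(7))/(-401/31) + 7) = 1/(-31*(2/31 + sqrt(7))/401 + 7) = 1/((-2/401 - 31*sqrt(7)/401) + 7) = 1/(2805/401 - 31*sqrt(7)/401)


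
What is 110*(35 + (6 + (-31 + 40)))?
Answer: 5500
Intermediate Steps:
110*(35 + (6 + (-31 + 40))) = 110*(35 + (6 + 9)) = 110*(35 + 15) = 110*50 = 5500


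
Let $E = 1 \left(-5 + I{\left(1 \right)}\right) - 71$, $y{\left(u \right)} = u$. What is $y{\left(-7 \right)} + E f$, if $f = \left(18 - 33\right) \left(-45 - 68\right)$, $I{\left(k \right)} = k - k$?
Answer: $-128827$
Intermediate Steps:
$I{\left(k \right)} = 0$
$E = -76$ ($E = 1 \left(-5 + 0\right) - 71 = 1 \left(-5\right) - 71 = -5 - 71 = -76$)
$f = 1695$ ($f = \left(-15\right) \left(-113\right) = 1695$)
$y{\left(-7 \right)} + E f = -7 - 128820 = -128827$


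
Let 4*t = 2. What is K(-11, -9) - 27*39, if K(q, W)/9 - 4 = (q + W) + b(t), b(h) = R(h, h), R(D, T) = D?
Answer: -2385/2 ≈ -1192.5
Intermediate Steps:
t = ½ (t = (¼)*2 = ½ ≈ 0.50000)
b(h) = h
K(q, W) = 81/2 + 9*W + 9*q (K(q, W) = 36 + 9*((q + W) + ½) = 36 + 9*((W + q) + ½) = 36 + 9*(½ + W + q) = 36 + (9/2 + 9*W + 9*q) = 81/2 + 9*W + 9*q)
K(-11, -9) - 27*39 = (81/2 + 9*(-9) + 9*(-11)) - 27*39 = (81/2 - 81 - 99) - 1*1053 = -279/2 - 1053 = -2385/2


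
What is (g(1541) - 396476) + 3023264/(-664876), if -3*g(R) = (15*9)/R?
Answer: -101555914172315/256143479 ≈ -3.9648e+5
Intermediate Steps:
g(R) = -45/R (g(R) = -15*9/(3*R) = -45/R)
(g(1541) - 396476) + 3023264/(-664876) = (-45/1541 - 396476) + 3023264/(-664876) = (-45*1/1541 - 396476) + 3023264*(-1/664876) = (-45/1541 - 396476) - 755816/166219 = -610969561/1541 - 755816/166219 = -101555914172315/256143479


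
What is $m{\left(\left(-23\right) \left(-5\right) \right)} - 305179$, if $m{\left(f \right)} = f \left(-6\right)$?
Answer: $-305869$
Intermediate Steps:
$m{\left(f \right)} = - 6 f$
$m{\left(\left(-23\right) \left(-5\right) \right)} - 305179 = - 6 \left(\left(-23\right) \left(-5\right)\right) - 305179 = \left(-6\right) 115 - 305179 = -690 - 305179 = -305869$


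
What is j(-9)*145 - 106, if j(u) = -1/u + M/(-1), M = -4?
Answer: 4411/9 ≈ 490.11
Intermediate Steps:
j(u) = 4 - 1/u (j(u) = -1/u - 4/(-1) = -1/u - 4*(-1) = -1/u + 4 = 4 - 1/u)
j(-9)*145 - 106 = (4 - 1/(-9))*145 - 106 = (4 - 1*(-1/9))*145 - 106 = (4 + 1/9)*145 - 106 = (37/9)*145 - 106 = 5365/9 - 106 = 4411/9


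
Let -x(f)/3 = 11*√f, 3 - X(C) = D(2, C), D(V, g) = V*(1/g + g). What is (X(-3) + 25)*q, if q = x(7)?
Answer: -1144*√7 ≈ -3026.7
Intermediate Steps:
D(V, g) = V*(g + 1/g) (D(V, g) = V*(1/g + g) = V*(g + 1/g))
X(C) = 3 - 2*C - 2/C (X(C) = 3 - (2*C + 2/C) = 3 + (-2*C - 2/C) = 3 - 2*C - 2/C)
x(f) = -33*√f
q = -33*√7 ≈ -87.310
(X(-3) + 25)*q = ((3 - 2*(-3) - 2/(-3)) + 25)*(-33*√7) = ((3 + 6 - 2*(-⅓)) + 25)*(-33*√7) = ((3 + 6 + ⅔) + 25)*(-33*√7) = (29/3 + 25)*(-33*√7) = 104*(-33*√7)/3 = -1144*√7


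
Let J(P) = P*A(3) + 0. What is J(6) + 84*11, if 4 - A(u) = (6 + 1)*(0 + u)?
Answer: 822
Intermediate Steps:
A(u) = 4 - 7*u (A(u) = 4 - (6 + 1)*(0 + u) = 4 - 7*u)
J(P) = -17*P (J(P) = P*(4 - 7*3) + 0 = P*(4 - 21) + 0 = P*(-17) + 0 = -17*P + 0 = -17*P)
J(6) + 84*11 = -17*6 + 84*11 = -102 + 924 = 822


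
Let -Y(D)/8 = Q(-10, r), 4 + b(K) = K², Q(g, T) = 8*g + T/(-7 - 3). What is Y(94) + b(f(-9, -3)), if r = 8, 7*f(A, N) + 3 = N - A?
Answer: 157433/245 ≈ 642.58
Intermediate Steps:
f(A, N) = -3/7 - A/7 + N/7 (f(A, N) = -3/7 + (N - A)/7 = -3/7 + (-A/7 + N/7) = -3/7 - A/7 + N/7)
Q(g, T) = 8*g - T/10 (Q(g, T) = 8*g + T/(-10) = 8*g - T/10)
b(K) = -4 + K²
Y(D) = 3232/5 (Y(D) = -8*(8*(-10) - ⅒*8) = -8*(-80 - ⅘) = -8*(-404/5) = 3232/5)
Y(94) + b(f(-9, -3)) = 3232/5 + (-4 + (-3/7 - ⅐*(-9) + (⅐)*(-3))²) = 3232/5 + (-4 + (-3/7 + 9/7 - 3/7)²) = 3232/5 + (-4 + (3/7)²) = 3232/5 + (-4 + 9/49) = 3232/5 - 187/49 = 157433/245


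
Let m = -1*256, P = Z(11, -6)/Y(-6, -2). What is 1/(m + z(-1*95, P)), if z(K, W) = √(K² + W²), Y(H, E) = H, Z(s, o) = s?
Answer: -9216/2034275 - 6*√325021/2034275 ≈ -0.0062119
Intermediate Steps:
P = -11/6 (P = 11/(-6) = 11*(-⅙) = -11/6 ≈ -1.8333)
m = -256
1/(m + z(-1*95, P)) = 1/(-256 + √((-1*95)² + (-11/6)²)) = 1/(-256 + √((-95)² + 121/36)) = 1/(-256 + √(9025 + 121/36)) = 1/(-256 + √(325021/36)) = 1/(-256 + √325021/6)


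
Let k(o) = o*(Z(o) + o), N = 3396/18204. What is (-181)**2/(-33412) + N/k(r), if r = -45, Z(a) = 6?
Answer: -87211301339/88953937020 ≈ -0.98041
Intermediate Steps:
N = 283/1517 (N = 3396*(1/18204) = 283/1517 ≈ 0.18655)
k(o) = o*(6 + o)
(-181)**2/(-33412) + N/k(r) = (-181)**2/(-33412) + 283/(1517*((-45*(6 - 45)))) = 32761*(-1/33412) + 283/(1517*((-45*(-39)))) = -32761/33412 + (283/1517)/1755 = -32761/33412 + (283/1517)*(1/1755) = -32761/33412 + 283/2662335 = -87211301339/88953937020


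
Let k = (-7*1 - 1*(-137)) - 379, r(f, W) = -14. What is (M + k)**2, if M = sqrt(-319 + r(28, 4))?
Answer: 61668 - 1494*I*sqrt(37) ≈ 61668.0 - 9087.6*I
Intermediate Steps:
k = -249 (k = (-7 + 137) - 379 = 130 - 379 = -249)
M = 3*I*sqrt(37) (M = sqrt(-319 - 14) = sqrt(-333) = 3*I*sqrt(37) ≈ 18.248*I)
(M + k)**2 = (3*I*sqrt(37) - 249)**2 = (-249 + 3*I*sqrt(37))**2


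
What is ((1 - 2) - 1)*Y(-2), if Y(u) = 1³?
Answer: -2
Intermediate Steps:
Y(u) = 1
((1 - 2) - 1)*Y(-2) = ((1 - 2) - 1)*1 = (-1 - 1)*1 = -2*1 = -2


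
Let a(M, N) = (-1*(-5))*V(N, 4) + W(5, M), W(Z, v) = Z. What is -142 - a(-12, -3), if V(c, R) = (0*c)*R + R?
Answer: -167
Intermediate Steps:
V(c, R) = R (V(c, R) = 0*R + R = 0 + R = R)
a(M, N) = 25 (a(M, N) = -1*(-5)*4 + 5 = 5*4 + 5 = 20 + 5 = 25)
-142 - a(-12, -3) = -142 - 1*25 = -142 - 25 = -167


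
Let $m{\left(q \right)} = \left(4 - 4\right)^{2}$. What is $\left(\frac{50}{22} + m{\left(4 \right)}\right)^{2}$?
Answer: $\frac{625}{121} \approx 5.1653$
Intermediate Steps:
$m{\left(q \right)} = 0$ ($m{\left(q \right)} = 0^{2} = 0$)
$\left(\frac{50}{22} + m{\left(4 \right)}\right)^{2} = \left(\frac{50}{22} + 0\right)^{2} = \left(50 \cdot \frac{1}{22} + 0\right)^{2} = \left(\frac{25}{11} + 0\right)^{2} = \left(\frac{25}{11}\right)^{2} = \frac{625}{121}$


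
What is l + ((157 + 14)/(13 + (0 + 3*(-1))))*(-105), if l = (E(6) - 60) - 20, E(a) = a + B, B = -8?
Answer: -3755/2 ≈ -1877.5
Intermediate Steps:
E(a) = -8 + a (E(a) = a - 8 = -8 + a)
l = -82 (l = ((-8 + 6) - 60) - 20 = (-2 - 60) - 20 = -62 - 20 = -82)
l + ((157 + 14)/(13 + (0 + 3*(-1))))*(-105) = -82 + ((157 + 14)/(13 + (0 + 3*(-1))))*(-105) = -82 + (171/(13 + (0 - 3)))*(-105) = -82 + (171/(13 - 3))*(-105) = -82 + (171/10)*(-105) = -82 - 3591/2 = -3755/2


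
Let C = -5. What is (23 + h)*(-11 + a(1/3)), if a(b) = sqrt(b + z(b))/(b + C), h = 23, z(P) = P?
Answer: -506 - 23*sqrt(6)/7 ≈ -514.05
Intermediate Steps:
a(b) = sqrt(2)*sqrt(b)/(-5 + b) (a(b) = sqrt(b + b)/(b - 5) = sqrt(2*b)/(-5 + b) = (sqrt(2)*sqrt(b))/(-5 + b) = sqrt(2)*sqrt(b)/(-5 + b))
(23 + h)*(-11 + a(1/3)) = (23 + 23)*(-11 + sqrt(2)*sqrt(1/3)/(-5 + 1/3)) = 46*(-11 + sqrt(2)*sqrt(1/3)/(-5 + 1/3)) = 46*(-11 + sqrt(2)*(sqrt(3)/3)/(-14/3)) = 46*(-11 + sqrt(2)*(sqrt(3)/3)*(-3/14)) = 46*(-11 - sqrt(6)/14) = -506 - 23*sqrt(6)/7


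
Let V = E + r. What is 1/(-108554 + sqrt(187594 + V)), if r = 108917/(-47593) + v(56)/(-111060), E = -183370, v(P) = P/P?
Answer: -573781552573320/62286260343434226973 - 6*sqrt(3276329329054553652335)/62286260343434226973 ≈ -9.2175e-6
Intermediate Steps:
v(P) = 1
r = -12096369613/5285678580 (r = 108917/(-47593) + 1/(-111060) = 108917*(-1/47593) + 1*(-1/111060) = -108917/47593 - 1/111060 = -12096369613/5285678580 ≈ -2.2885)
V = -969246977584213/5285678580 (V = -183370 - 12096369613/5285678580 = -969246977584213/5285678580 ≈ -1.8337e+5)
1/(-108554 + sqrt(187594 + V)) = 1/(-108554 + sqrt(187594 - 969246977584213/5285678580)) = 1/(-108554 + sqrt(22314609952307/5285678580)) = 1/(-108554 + sqrt(3276329329054553652335)/880946430)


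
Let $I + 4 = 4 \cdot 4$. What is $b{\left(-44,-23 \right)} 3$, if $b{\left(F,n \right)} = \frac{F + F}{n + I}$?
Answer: $24$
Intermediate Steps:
$I = 12$ ($I = -4 + 4 \cdot 4 = -4 + 16 = 12$)
$b{\left(F,n \right)} = \frac{2 F}{12 + n}$ ($b{\left(F,n \right)} = \frac{F + F}{n + 12} = \frac{2 F}{12 + n}$)
$b{\left(-44,-23 \right)} 3 = 2 \left(-44\right) \frac{1}{12 - 23} \cdot 3 = 2 \left(-44\right) \frac{1}{-11} \cdot 3 = 2 \left(-44\right) \left(- \frac{1}{11}\right) 3 = 8 \cdot 3 = 24$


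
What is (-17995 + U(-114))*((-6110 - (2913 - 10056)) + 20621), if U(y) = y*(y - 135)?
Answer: 225006714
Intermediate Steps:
U(y) = y*(-135 + y)
(-17995 + U(-114))*((-6110 - (2913 - 10056)) + 20621) = (-17995 - 114*(-135 - 114))*((-6110 - (2913 - 10056)) + 20621) = (-17995 - 114*(-249))*((-6110 - 1*(-7143)) + 20621) = (-17995 + 28386)*((-6110 + 7143) + 20621) = 10391*(1033 + 20621) = 10391*21654 = 225006714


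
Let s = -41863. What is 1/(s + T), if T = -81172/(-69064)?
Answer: -17266/722786265 ≈ -2.3888e-5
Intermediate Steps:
T = 20293/17266 (T = -81172*(-1/69064) = 20293/17266 ≈ 1.1753)
1/(s + T) = 1/(-41863 + 20293/17266) = 1/(-722786265/17266) = -17266/722786265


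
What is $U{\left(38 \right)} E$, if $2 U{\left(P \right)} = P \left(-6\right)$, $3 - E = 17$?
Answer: $1596$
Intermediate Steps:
$E = -14$ ($E = 3 - 17 = -14$)
$U{\left(P \right)} = - 3 P$ ($U{\left(P \right)} = \frac{P \left(-6\right)}{2} = \frac{\left(-6\right) P}{2} = - 3 P$)
$U{\left(38 \right)} E = \left(-3\right) 38 \left(-14\right) = \left(-114\right) \left(-14\right) = 1596$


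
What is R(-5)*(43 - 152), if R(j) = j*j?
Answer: -2725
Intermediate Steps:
R(j) = j²
R(-5)*(43 - 152) = (-5)²*(43 - 152) = 25*(-109) = -2725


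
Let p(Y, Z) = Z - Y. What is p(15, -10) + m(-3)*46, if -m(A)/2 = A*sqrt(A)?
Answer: -25 + 276*I*sqrt(3) ≈ -25.0 + 478.05*I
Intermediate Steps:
m(A) = -2*A**(3/2) (m(A) = -2*A*sqrt(A) = -2*A**(3/2))
p(15, -10) + m(-3)*46 = (-10 - 1*15) - (-6)*I*sqrt(3)*46 = (-10 - 15) - (-6)*I*sqrt(3)*46 = -25 + (6*I*sqrt(3))*46 = -25 + 276*I*sqrt(3)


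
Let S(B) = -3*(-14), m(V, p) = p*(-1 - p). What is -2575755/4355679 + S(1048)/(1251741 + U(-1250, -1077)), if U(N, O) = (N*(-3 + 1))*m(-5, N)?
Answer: -3350089913058021/5665102471629287 ≈ -0.59136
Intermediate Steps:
U(N, O) = 2*N²*(1 + N) (U(N, O) = (N*(-3 + 1))*(-N*(1 + N)) = (N*(-2))*(-N*(1 + N)) = (-2*N)*(-N*(1 + N)) = 2*N²*(1 + N))
S(B) = 42
-2575755/4355679 + S(1048)/(1251741 + U(-1250, -1077)) = -2575755/4355679 + 42/(1251741 + 2*(-1250)²*(1 - 1250)) = -2575755*1/4355679 + 42/(1251741 + 2*1562500*(-1249)) = -858585/1451893 + 42/(1251741 - 3903125000) = -858585/1451893 + 42/(-3901873259) = -858585/1451893 + 42*(-1/3901873259) = -858585/1451893 - 42/3901873259 = -3350089913058021/5665102471629287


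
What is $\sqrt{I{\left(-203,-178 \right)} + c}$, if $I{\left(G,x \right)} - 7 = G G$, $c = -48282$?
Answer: $i \sqrt{7066} \approx 84.059 i$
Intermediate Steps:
$I{\left(G,x \right)} = 7 + G^{2}$ ($I{\left(G,x \right)} = 7 + G G = 7 + G^{2}$)
$\sqrt{I{\left(-203,-178 \right)} + c} = \sqrt{\left(7 + \left(-203\right)^{2}\right) - 48282} = \sqrt{\left(7 + 41209\right) - 48282} = \sqrt{41216 - 48282} = \sqrt{-7066} = i \sqrt{7066}$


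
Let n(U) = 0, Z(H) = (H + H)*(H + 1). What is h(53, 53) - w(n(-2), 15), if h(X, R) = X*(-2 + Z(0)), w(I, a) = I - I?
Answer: -106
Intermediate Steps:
Z(H) = 2*H*(1 + H) (Z(H) = (2*H)*(1 + H) = 2*H*(1 + H))
w(I, a) = 0
h(X, R) = -2*X (h(X, R) = X*(-2 + 2*0*(1 + 0)) = X*(-2 + 2*0*1) = X*(-2 + 0) = X*(-2) = -2*X)
h(53, 53) - w(n(-2), 15) = -2*53 - 1*0 = -106 + 0 = -106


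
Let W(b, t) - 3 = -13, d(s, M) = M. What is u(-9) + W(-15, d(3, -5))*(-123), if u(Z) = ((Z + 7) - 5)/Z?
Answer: 11077/9 ≈ 1230.8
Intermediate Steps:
W(b, t) = -10 (W(b, t) = 3 - 13 = -10)
u(Z) = (2 + Z)/Z (u(Z) = ((7 + Z) - 5)/Z = (2 + Z)/Z)
u(-9) + W(-15, d(3, -5))*(-123) = (2 - 9)/(-9) - 10*(-123) = -⅑*(-7) + 1230 = 7/9 + 1230 = 11077/9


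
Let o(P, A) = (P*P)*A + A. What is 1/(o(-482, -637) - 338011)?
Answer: -1/148329036 ≈ -6.7418e-9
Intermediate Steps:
o(P, A) = A + A*P² (o(P, A) = P²*A + A = A*P² + A = A + A*P²)
1/(o(-482, -637) - 338011) = 1/(-637*(1 + (-482)²) - 338011) = 1/(-637*(1 + 232324) - 338011) = 1/(-637*232325 - 338011) = 1/(-147991025 - 338011) = 1/(-148329036) = -1/148329036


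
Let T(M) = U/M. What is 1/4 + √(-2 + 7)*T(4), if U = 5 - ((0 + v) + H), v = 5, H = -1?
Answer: ¼ + √5/4 ≈ 0.80902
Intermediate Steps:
U = 1 (U = 5 - ((0 + 5) - 1) = 5 - (5 - 1) = 5 - 1*4 = 5 - 4 = 1)
T(M) = 1/M
1/4 + √(-2 + 7)*T(4) = 1/4 + √(-2 + 7)/4 = ¼ + √5*(¼) = ¼ + √5/4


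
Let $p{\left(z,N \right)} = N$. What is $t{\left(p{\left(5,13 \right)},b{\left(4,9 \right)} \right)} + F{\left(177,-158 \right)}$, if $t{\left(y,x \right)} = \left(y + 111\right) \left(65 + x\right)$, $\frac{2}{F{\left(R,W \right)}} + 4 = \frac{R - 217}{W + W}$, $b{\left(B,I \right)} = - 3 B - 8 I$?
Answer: $- \frac{360547}{153} \approx -2356.5$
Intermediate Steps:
$b{\left(B,I \right)} = - 8 I - 3 B$
$F{\left(R,W \right)} = \frac{2}{-4 + \frac{-217 + R}{2 W}}$ ($F{\left(R,W \right)} = \frac{2}{-4 + \frac{R - 217}{W + W}} = \frac{2}{-4 + \frac{-217 + R}{2 W}}$)
$t{\left(y,x \right)} = \left(65 + x\right) \left(111 + y\right)$ ($t{\left(y,x \right)} = \left(111 + y\right) \left(65 + x\right) = \left(65 + x\right) \left(111 + y\right)$)
$t{\left(p{\left(5,13 \right)},b{\left(4,9 \right)} \right)} + F{\left(177,-158 \right)} = \left(7215 + 65 \cdot 13 + 111 \left(\left(-8\right) 9 - 12\right) + \left(\left(-8\right) 9 - 12\right) 13\right) + 4 \left(-158\right) \frac{1}{-217 + 177 - -1264} = \left(7215 + 845 + 111 \left(-72 - 12\right) + \left(-72 - 12\right) 13\right) + 4 \left(-158\right) \frac{1}{-217 + 177 + 1264} = \left(7215 + 845 + 111 \left(-84\right) - 1092\right) + 4 \left(-158\right) \frac{1}{1224} = \left(7215 + 845 - 9324 - 1092\right) + 4 \left(-158\right) \frac{1}{1224} = -2356 - \frac{79}{153} = - \frac{360547}{153}$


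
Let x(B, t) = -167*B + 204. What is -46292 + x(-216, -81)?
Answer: -10016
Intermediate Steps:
x(B, t) = 204 - 167*B
-46292 + x(-216, -81) = -46292 + (204 - 167*(-216)) = -46292 + (204 + 36072) = -46292 + 36276 = -10016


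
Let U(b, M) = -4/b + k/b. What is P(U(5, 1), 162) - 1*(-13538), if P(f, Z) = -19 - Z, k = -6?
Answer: 13357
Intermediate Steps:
U(b, M) = -10/b (U(b, M) = -4/b - 6/b = -10/b)
P(U(5, 1), 162) - 1*(-13538) = (-19 - 1*162) - 1*(-13538) = (-19 - 162) + 13538 = -181 + 13538 = 13357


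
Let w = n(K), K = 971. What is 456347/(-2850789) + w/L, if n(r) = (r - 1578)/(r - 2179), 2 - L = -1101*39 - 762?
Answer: -24090298963805/150502342253736 ≈ -0.16007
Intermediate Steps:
L = 43703 (L = 2 - (-1101*39 - 762) = 2 - (-42939 - 762) = 2 - 1*(-43701) = 2 + 43701 = 43703)
n(r) = (-1578 + r)/(-2179 + r)
w = 607/1208 (w = (-1578 + 971)/(-2179 + 971) = -607/(-1208) = -1/1208*(-607) = 607/1208 ≈ 0.50248)
456347/(-2850789) + w/L = 456347/(-2850789) + (607/1208)/43703 = 456347*(-1/2850789) + (607/1208)*(1/43703) = -456347/2850789 + 607/52793224 = -24090298963805/150502342253736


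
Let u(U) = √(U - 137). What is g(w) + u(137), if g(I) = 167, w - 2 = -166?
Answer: 167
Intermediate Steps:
w = -164 (w = 2 - 166 = -164)
u(U) = √(-137 + U)
g(w) + u(137) = 167 + √(-137 + 137) = 167 + √0 = 167 + 0 = 167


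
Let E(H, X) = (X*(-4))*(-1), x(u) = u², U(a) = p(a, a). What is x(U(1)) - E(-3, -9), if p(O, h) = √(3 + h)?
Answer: 40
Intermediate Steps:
U(a) = √(3 + a)
E(H, X) = 4*X (E(H, X) = -4*X*(-1) = 4*X)
x(U(1)) - E(-3, -9) = (√(3 + 1))² - 4*(-9) = (√4)² - 1*(-36) = 2² + 36 = 4 + 36 = 40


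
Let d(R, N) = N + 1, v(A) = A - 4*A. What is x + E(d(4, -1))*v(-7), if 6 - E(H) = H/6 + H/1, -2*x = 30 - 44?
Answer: 133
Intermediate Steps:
v(A) = -3*A
d(R, N) = 1 + N
x = 7 (x = -(30 - 44)/2 = -½*(-14) = 7)
E(H) = 6 - 7*H/6 (E(H) = 6 - (H/6 + H/1) = 6 - (H*(⅙) + H*1) = 6 - (H/6 + H) = 6 - 7*H/6)
x + E(d(4, -1))*v(-7) = 7 + (6 - 7*(1 - 1)/6)*(-3*(-7)) = 7 + (6 - 7/6*0)*21 = 7 + (6 + 0)*21 = 7 + 6*21 = 7 + 126 = 133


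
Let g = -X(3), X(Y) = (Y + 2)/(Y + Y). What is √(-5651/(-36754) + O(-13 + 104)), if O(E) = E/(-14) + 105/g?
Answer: I*√44695197879/18377 ≈ 11.504*I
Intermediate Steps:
X(Y) = (2 + Y)/(2*Y) (X(Y) = (2 + Y)/((2*Y)) = (2 + Y)*(1/(2*Y)) = (2 + Y)/(2*Y))
g = -⅚ (g = -(2 + 3)/(2*3) = -5/(2*3) = -1*⅚ = -⅚ ≈ -0.83333)
O(E) = -126 - E/14 (O(E) = E/(-14) + 105/(-⅚) = E*(-1/14) + 105*(-6/5) = -E/14 - 126 = -126 - E/14)
√(-5651/(-36754) + O(-13 + 104)) = √(-5651/(-36754) + (-126 - (-13 + 104)/14)) = √(-5651*(-1/36754) + (-126 - 1/14*91)) = √(5651/36754 + (-126 - 13/2)) = √(5651/36754 - 265/2) = √(-2432127/18377) = I*√44695197879/18377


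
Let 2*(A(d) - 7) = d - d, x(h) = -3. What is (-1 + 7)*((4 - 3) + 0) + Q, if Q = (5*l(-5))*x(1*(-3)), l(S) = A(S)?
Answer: -99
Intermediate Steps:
A(d) = 7 (A(d) = 7 + (d - d)/2 = 7 + (1/2)*0 = 7 + 0 = 7)
l(S) = 7
Q = -105 (Q = (5*7)*(-3) = 35*(-3) = -105)
(-1 + 7)*((4 - 3) + 0) + Q = (-1 + 7)*((4 - 3) + 0) - 105 = 6*(1 + 0) - 105 = 6*1 - 105 = 6 - 105 = -99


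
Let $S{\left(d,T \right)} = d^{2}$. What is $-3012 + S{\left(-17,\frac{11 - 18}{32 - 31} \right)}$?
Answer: $-2723$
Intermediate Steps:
$-3012 + S{\left(-17,\frac{11 - 18}{32 - 31} \right)} = -3012 + \left(-17\right)^{2} = -3012 + 289 = -2723$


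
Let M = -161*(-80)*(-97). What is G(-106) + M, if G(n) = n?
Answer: -1249466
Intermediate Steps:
M = -1249360 (M = 12880*(-97) = -1249360)
G(-106) + M = -106 - 1249360 = -1249466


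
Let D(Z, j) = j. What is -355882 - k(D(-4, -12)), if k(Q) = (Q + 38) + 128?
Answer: -356036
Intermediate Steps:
k(Q) = 166 + Q (k(Q) = (38 + Q) + 128 = 166 + Q)
-355882 - k(D(-4, -12)) = -355882 - (166 - 12) = -355882 - 1*154 = -355882 - 154 = -356036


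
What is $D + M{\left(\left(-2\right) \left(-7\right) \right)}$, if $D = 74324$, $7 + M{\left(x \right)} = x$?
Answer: $74331$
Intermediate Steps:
$M{\left(x \right)} = -7 + x$
$D + M{\left(\left(-2\right) \left(-7\right) \right)} = 74324 - -7 = 74324 + \left(-7 + 14\right) = 74324 + 7 = 74331$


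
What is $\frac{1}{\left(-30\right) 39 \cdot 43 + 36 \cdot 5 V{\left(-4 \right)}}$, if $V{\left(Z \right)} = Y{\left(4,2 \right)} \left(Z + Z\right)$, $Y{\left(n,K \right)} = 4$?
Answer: $- \frac{1}{56070} \approx -1.7835 \cdot 10^{-5}$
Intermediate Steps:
$V{\left(Z \right)} = 8 Z$ ($V{\left(Z \right)} = 4 \left(Z + Z\right) = 4 \cdot 2 Z = 8 Z$)
$\frac{1}{\left(-30\right) 39 \cdot 43 + 36 \cdot 5 V{\left(-4 \right)}} = \frac{1}{\left(-30\right) 39 \cdot 43 + 36 \cdot 5 \cdot 8 \left(-4\right)} = \frac{1}{\left(-1170\right) 43 + 180 \left(-32\right)} = \frac{1}{-50310 - 5760} = \frac{1}{-56070} = - \frac{1}{56070}$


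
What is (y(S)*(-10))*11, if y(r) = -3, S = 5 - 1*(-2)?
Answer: 330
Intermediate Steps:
S = 7 (S = 5 + 2 = 7)
(y(S)*(-10))*11 = -3*(-10)*11 = 30*11 = 330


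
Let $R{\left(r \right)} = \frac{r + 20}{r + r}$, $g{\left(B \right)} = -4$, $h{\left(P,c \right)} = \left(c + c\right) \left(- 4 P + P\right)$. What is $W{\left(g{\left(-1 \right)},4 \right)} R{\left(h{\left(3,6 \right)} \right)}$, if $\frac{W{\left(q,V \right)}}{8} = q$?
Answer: $- \frac{352}{27} \approx -13.037$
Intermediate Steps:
$h{\left(P,c \right)} = - 6 P c$ ($h{\left(P,c \right)} = 2 c \left(- 3 P\right) = - 6 P c$)
$W{\left(q,V \right)} = 8 q$
$R{\left(r \right)} = \frac{20 + r}{2 r}$
$W{\left(g{\left(-1 \right)},4 \right)} R{\left(h{\left(3,6 \right)} \right)} = 8 \left(-4\right) \frac{20 - 18 \cdot 6}{2 \left(\left(-6\right) 3 \cdot 6\right)} = - 32 \frac{20 - 108}{2 \left(-108\right)} = - 32 \cdot \frac{1}{2} \left(- \frac{1}{108}\right) \left(-88\right) = \left(-32\right) \frac{11}{27} = - \frac{352}{27}$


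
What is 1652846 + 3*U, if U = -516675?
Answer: 102821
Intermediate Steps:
1652846 + 3*U = 1652846 + 3*(-516675) = 1652846 - 1550025 = 102821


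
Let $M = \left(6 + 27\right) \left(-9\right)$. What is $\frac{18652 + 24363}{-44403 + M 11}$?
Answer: $- \frac{1229}{1362} \approx -0.90235$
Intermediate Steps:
$M = -297$ ($M = 33 \left(-9\right) = -297$)
$\frac{18652 + 24363}{-44403 + M 11} = \frac{18652 + 24363}{-44403 - 3267} = \frac{43015}{-44403 - 3267} = \frac{43015}{-47670} = 43015 \left(- \frac{1}{47670}\right) = - \frac{1229}{1362}$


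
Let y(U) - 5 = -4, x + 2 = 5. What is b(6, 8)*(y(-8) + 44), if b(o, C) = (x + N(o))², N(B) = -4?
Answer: 45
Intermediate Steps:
x = 3 (x = -2 + 5 = 3)
y(U) = 1 (y(U) = 5 - 4 = 1)
b(o, C) = 1 (b(o, C) = (3 - 4)² = (-1)² = 1)
b(6, 8)*(y(-8) + 44) = 1*(1 + 44) = 1*45 = 45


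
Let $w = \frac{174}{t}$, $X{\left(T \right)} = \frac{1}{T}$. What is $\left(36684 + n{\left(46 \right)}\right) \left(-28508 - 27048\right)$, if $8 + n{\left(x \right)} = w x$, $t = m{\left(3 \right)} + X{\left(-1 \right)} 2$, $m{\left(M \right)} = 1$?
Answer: $-1592901632$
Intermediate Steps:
$t = -1$ ($t = 1 + \frac{1}{-1} \cdot 2 = 1 - 2 = -1$)
$w = -174$ ($w = \frac{174}{-1} = 174 \left(-1\right) = -174$)
$n{\left(x \right)} = -8 - 174 x$
$\left(36684 + n{\left(46 \right)}\right) \left(-28508 - 27048\right) = \left(36684 - 8012\right) \left(-28508 - 27048\right) = 28672 \left(-55556\right) = -1592901632$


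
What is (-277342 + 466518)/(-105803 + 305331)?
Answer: 23647/24941 ≈ 0.94812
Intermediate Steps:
(-277342 + 466518)/(-105803 + 305331) = 189176/199528 = 189176*(1/199528) = 23647/24941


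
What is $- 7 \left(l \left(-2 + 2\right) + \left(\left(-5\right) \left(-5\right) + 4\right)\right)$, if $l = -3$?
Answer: $-203$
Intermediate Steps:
$- 7 \left(l \left(-2 + 2\right) + \left(\left(-5\right) \left(-5\right) + 4\right)\right) = - 7 \left(- 3 \left(-2 + 2\right) + \left(\left(-5\right) \left(-5\right) + 4\right)\right) = - 7 \left(\left(-3\right) 0 + \left(25 + 4\right)\right) = - 7 \left(0 + 29\right) = \left(-7\right) 29 = -203$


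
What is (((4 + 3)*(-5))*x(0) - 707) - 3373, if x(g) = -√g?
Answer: -4080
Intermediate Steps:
(((4 + 3)*(-5))*x(0) - 707) - 3373 = (((4 + 3)*(-5))*(-√0) - 707) - 3373 = ((7*(-5))*(-1*0) - 707) - 3373 = (-35*0 - 707) - 3373 = (0 - 707) - 3373 = -707 - 3373 = -4080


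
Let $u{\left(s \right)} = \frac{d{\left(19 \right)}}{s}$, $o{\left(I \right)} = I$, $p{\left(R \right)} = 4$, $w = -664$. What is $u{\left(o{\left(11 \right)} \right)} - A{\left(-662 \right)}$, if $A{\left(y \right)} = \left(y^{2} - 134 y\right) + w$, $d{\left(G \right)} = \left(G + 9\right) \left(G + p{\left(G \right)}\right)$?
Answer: $- \frac{5788524}{11} \approx -5.2623 \cdot 10^{5}$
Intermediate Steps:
$d{\left(G \right)} = \left(4 + G\right) \left(9 + G\right)$ ($d{\left(G \right)} = \left(G + 9\right) \left(G + 4\right) = \left(9 + G\right) \left(4 + G\right) = \left(4 + G\right) \left(9 + G\right)$)
$A{\left(y \right)} = -664 + y^{2} - 134 y$ ($A{\left(y \right)} = \left(y^{2} - 134 y\right) - 664 = -664 + y^{2} - 134 y$)
$u{\left(s \right)} = \frac{644}{s}$ ($u{\left(s \right)} = \frac{36 + 19^{2} + 13 \cdot 19}{s} = \frac{36 + 361 + 247}{s} = \frac{644}{s}$)
$u{\left(o{\left(11 \right)} \right)} - A{\left(-662 \right)} = \frac{644}{11} - \left(-664 + \left(-662\right)^{2} - -88708\right) = 644 \cdot \frac{1}{11} - \left(-664 + 438244 + 88708\right) = \frac{644}{11} - 526288 = - \frac{5788524}{11}$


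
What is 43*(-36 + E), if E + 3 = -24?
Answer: -2709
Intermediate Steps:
E = -27 (E = -3 - 24 = -27)
43*(-36 + E) = 43*(-36 - 27) = 43*(-63) = -2709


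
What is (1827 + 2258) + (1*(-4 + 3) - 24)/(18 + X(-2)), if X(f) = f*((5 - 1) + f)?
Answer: 57165/14 ≈ 4083.2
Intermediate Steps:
X(f) = f*(4 + f)
(1827 + 2258) + (1*(-4 + 3) - 24)/(18 + X(-2)) = (1827 + 2258) + (1*(-4 + 3) - 24)/(18 - 2*(4 - 2)) = 4085 + (1*(-1) - 24)/(18 - 2*2) = 4085 + (-1 - 24)/(18 - 4) = 4085 - 25/14 = 57165/14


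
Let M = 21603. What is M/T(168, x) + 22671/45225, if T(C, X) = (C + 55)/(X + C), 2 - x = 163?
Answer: 760447262/1120575 ≈ 678.62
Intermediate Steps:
x = -161 (x = 2 - 1*163 = 2 - 163 = -161)
T(C, X) = (55 + C)/(C + X)
M/T(168, x) + 22671/45225 = 21603/(((55 + 168)/(168 - 161))) + 22671/45225 = 21603/((223/7)) + 22671*(1/45225) = 21603/(((⅐)*223)) + 2519/5025 = 21603/(223/7) + 2519/5025 = 21603*(7/223) + 2519/5025 = 151221/223 + 2519/5025 = 760447262/1120575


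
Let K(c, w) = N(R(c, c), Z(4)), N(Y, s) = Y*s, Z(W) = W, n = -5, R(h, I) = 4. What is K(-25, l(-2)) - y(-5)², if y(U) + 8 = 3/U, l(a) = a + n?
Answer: -1449/25 ≈ -57.960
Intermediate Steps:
l(a) = -5 + a (l(a) = a - 5 = -5 + a)
y(U) = -8 + 3/U
K(c, w) = 16 (K(c, w) = 4*4 = 16)
K(-25, l(-2)) - y(-5)² = 16 - (-8 + 3/(-5))² = 16 - (-8 + 3*(-⅕))² = 16 - (-8 - ⅗)² = 16 - (-43/5)² = 16 - 1*1849/25 = 16 - 1849/25 = -1449/25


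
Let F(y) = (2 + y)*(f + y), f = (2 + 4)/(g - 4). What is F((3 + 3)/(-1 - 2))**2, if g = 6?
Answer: 0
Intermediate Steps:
f = 3 (f = (2 + 4)/(6 - 4) = 6/2 = 6*(1/2) = 3)
F(y) = (2 + y)*(3 + y)
F((3 + 3)/(-1 - 2))**2 = (6 + ((3 + 3)/(-1 - 2))**2 + 5*((3 + 3)/(-1 - 2)))**2 = (6 + (6/(-3))**2 + 5*(6/(-3)))**2 = (6 + (-1/3*6)**2 + 5*(-1/3*6))**2 = (6 + (-2)**2 + 5*(-2))**2 = (6 + 4 - 10)**2 = 0**2 = 0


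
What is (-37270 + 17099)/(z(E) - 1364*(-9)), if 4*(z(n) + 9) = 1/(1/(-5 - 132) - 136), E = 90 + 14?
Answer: -1503384972/914283907 ≈ -1.6443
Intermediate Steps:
E = 104
z(n) = -670925/74532 (z(n) = -9 + 1/(4*(1/(-5 - 132) - 136)) = -9 + 1/(4*(1/(-137) - 136)) = -9 + 1/(4*(-1/137 - 136)) = -9 + 1/(4*(-18633/137)) = -9 + (¼)*(-137/18633) = -9 - 137/74532 = -670925/74532)
(-37270 + 17099)/(z(E) - 1364*(-9)) = (-37270 + 17099)/(-670925/74532 - 1364*(-9)) = -20171/(-670925/74532 + 12276) = -20171/914283907/74532 = -20171*74532/914283907 = -1503384972/914283907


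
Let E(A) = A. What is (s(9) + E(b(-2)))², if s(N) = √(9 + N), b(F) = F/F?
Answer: 19 + 6*√2 ≈ 27.485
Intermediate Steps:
b(F) = 1
(s(9) + E(b(-2)))² = (√(9 + 9) + 1)² = (√18 + 1)² = (3*√2 + 1)² = (1 + 3*√2)²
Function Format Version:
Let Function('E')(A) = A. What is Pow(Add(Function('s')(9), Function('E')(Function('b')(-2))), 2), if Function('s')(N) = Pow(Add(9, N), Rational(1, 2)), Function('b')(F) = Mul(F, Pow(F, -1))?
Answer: Add(19, Mul(6, Pow(2, Rational(1, 2)))) ≈ 27.485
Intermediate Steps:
Function('b')(F) = 1
Pow(Add(Function('s')(9), Function('E')(Function('b')(-2))), 2) = Pow(Add(Pow(Add(9, 9), Rational(1, 2)), 1), 2) = Pow(Add(Pow(18, Rational(1, 2)), 1), 2) = Pow(Add(Mul(3, Pow(2, Rational(1, 2))), 1), 2) = Pow(Add(1, Mul(3, Pow(2, Rational(1, 2)))), 2)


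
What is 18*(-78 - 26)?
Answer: -1872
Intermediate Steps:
18*(-78 - 26) = 18*(-104) = -1872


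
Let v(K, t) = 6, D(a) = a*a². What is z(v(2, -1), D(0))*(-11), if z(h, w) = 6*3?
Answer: -198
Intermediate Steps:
D(a) = a³
z(h, w) = 18
z(v(2, -1), D(0))*(-11) = 18*(-11) = -198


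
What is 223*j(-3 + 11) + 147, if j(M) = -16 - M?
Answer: -5205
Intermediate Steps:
223*j(-3 + 11) + 147 = 223*(-16 - (-3 + 11)) + 147 = 223*(-16 - 1*8) + 147 = 223*(-16 - 8) + 147 = 223*(-24) + 147 = -5352 + 147 = -5205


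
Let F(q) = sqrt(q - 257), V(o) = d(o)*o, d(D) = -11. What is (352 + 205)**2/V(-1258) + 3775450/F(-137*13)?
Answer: 310249/13838 - 1887725*I*sqrt(2038)/1019 ≈ 22.42 - 83631.0*I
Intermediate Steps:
V(o) = -11*o
F(q) = sqrt(-257 + q)
(352 + 205)**2/V(-1258) + 3775450/F(-137*13) = (352 + 205)**2/((-11*(-1258))) + 3775450/(sqrt(-257 - 137*13)) = 557**2/13838 + 3775450/(sqrt(-257 - 1781)) = 310249*(1/13838) + 3775450/(sqrt(-2038)) = 310249/13838 + 3775450/((I*sqrt(2038))) = 310249/13838 + 3775450*(-I*sqrt(2038)/2038) = 310249/13838 - 1887725*I*sqrt(2038)/1019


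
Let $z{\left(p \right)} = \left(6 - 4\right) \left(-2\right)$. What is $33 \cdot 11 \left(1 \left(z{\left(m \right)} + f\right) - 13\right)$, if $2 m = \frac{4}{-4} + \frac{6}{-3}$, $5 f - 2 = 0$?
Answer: $- \frac{30129}{5} \approx -6025.8$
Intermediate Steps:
$f = \frac{2}{5}$ ($f = \frac{2}{5} + \frac{1}{5} \cdot 0 = \frac{2}{5} + 0 = \frac{2}{5} \approx 0.4$)
$m = - \frac{3}{2}$ ($m = \frac{\frac{4}{-4} + \frac{6}{-3}}{2} = \frac{4 \left(- \frac{1}{4}\right) + 6 \left(- \frac{1}{3}\right)}{2} = \frac{-1 - 2}{2} = \frac{1}{2} \left(-3\right) = - \frac{3}{2} \approx -1.5$)
$z{\left(p \right)} = -4$ ($z{\left(p \right)} = 2 \left(-2\right) = -4$)
$33 \cdot 11 \left(1 \left(z{\left(m \right)} + f\right) - 13\right) = 33 \cdot 11 \left(1 \left(-4 + \frac{2}{5}\right) - 13\right) = 363 \left(1 \left(- \frac{18}{5}\right) - 13\right) = 363 \left(- \frac{18}{5} - 13\right) = 363 \left(- \frac{83}{5}\right) = - \frac{30129}{5}$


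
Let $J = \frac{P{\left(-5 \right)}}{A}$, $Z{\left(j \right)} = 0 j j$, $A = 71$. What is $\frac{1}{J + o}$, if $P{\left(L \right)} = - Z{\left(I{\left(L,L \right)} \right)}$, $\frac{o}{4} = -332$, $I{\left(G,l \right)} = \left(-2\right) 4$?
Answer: $- \frac{1}{1328} \approx -0.00075301$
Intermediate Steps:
$I{\left(G,l \right)} = -8$
$o = -1328$ ($o = 4 \left(-332\right) = -1328$)
$Z{\left(j \right)} = 0$ ($Z{\left(j \right)} = 0 j = 0$)
$P{\left(L \right)} = 0$ ($P{\left(L \right)} = \left(-1\right) 0 = 0$)
$J = 0$ ($J = \frac{0}{71} = 0 \cdot \frac{1}{71} = 0$)
$\frac{1}{J + o} = \frac{1}{0 - 1328} = \frac{1}{-1328} = - \frac{1}{1328}$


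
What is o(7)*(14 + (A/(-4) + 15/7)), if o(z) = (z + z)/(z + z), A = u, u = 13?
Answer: 361/28 ≈ 12.893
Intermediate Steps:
A = 13
o(z) = 1 (o(z) = (2*z)/((2*z)) = (2*z)*(1/(2*z)) = 1)
o(7)*(14 + (A/(-4) + 15/7)) = 1*(14 + (13/(-4) + 15/7)) = 1*(14 + (13*(-¼) + 15*(⅐))) = 1*(14 + (-13/4 + 15/7)) = 1*(14 - 31/28) = 1*(361/28) = 361/28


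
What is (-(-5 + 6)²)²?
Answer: 1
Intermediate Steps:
(-(-5 + 6)²)² = (-1*1²)² = (-1*1)² = (-1)² = 1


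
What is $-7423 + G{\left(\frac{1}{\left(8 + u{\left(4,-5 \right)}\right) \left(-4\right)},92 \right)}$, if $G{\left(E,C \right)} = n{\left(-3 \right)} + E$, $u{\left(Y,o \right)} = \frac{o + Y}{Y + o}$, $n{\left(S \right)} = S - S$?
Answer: $- \frac{267229}{36} \approx -7423.0$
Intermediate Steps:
$n{\left(S \right)} = 0$
$u{\left(Y,o \right)} = 1$ ($u{\left(Y,o \right)} = \frac{Y + o}{Y + o} = 1$)
$G{\left(E,C \right)} = E$ ($G{\left(E,C \right)} = 0 + E = E$)
$-7423 + G{\left(\frac{1}{\left(8 + u{\left(4,-5 \right)}\right) \left(-4\right)},92 \right)} = -7423 + \frac{1}{\left(8 + 1\right) \left(-4\right)} = -7423 + \frac{1}{9 \left(-4\right)} = -7423 + \frac{1}{-36} = -7423 - \frac{1}{36} = - \frac{267229}{36}$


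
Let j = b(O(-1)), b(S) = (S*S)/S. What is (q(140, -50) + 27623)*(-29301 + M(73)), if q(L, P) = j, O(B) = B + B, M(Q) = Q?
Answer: -807306588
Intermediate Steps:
O(B) = 2*B
b(S) = S (b(S) = S²/S = S)
j = -2 (j = 2*(-1) = -2)
q(L, P) = -2
(q(140, -50) + 27623)*(-29301 + M(73)) = (-2 + 27623)*(-29301 + 73) = 27621*(-29228) = -807306588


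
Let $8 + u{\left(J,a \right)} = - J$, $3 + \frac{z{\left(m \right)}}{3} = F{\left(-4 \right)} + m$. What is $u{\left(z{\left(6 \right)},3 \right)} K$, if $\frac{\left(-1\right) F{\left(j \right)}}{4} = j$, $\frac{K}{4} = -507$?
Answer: $131820$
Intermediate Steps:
$K = -2028$ ($K = 4 \left(-507\right) = -2028$)
$F{\left(j \right)} = - 4 j$
$z{\left(m \right)} = 39 + 3 m$ ($z{\left(m \right)} = -9 + 3 \left(\left(-4\right) \left(-4\right) + m\right) = -9 + 3 \left(16 + m\right) = -9 + \left(48 + 3 m\right) = 39 + 3 m$)
$u{\left(J,a \right)} = -8 - J$
$u{\left(z{\left(6 \right)},3 \right)} K = \left(-8 - \left(39 + 3 \cdot 6\right)\right) \left(-2028\right) = \left(-8 - \left(39 + 18\right)\right) \left(-2028\right) = \left(-8 - 57\right) \left(-2028\right) = \left(-65\right) \left(-2028\right) = 131820$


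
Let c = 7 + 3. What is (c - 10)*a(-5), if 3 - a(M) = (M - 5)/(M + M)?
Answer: 0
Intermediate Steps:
a(M) = 3 - (-5 + M)/(2*M) (a(M) = 3 - (M - 5)/(M + M) = 3 - (-5 + M)/(2*M))
c = 10
(c - 10)*a(-5) = (10 - 10)*((5/2)*(1 - 5)/(-5)) = 0*((5/2)*(-⅕)*(-4)) = 0*2 = 0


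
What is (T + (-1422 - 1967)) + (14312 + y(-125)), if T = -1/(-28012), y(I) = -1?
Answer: 305947065/28012 ≈ 10922.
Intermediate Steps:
T = 1/28012 (T = -1*(-1/28012) = 1/28012 ≈ 3.5699e-5)
(T + (-1422 - 1967)) + (14312 + y(-125)) = (1/28012 + (-1422 - 1967)) + (14312 - 1) = (1/28012 - 3389) + 14311 = -94932667/28012 + 14311 = 305947065/28012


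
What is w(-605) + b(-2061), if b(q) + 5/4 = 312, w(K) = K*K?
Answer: 1465343/4 ≈ 3.6634e+5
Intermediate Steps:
w(K) = K²
b(q) = 1243/4 (b(q) = -5/4 + 312 = 1243/4)
w(-605) + b(-2061) = (-605)² + 1243/4 = 366025 + 1243/4 = 1465343/4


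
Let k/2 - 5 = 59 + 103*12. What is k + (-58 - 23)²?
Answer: 9161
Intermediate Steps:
k = 2600 (k = 10 + 2*(59 + 103*12) = 10 + 2*(59 + 1236) = 10 + 2*1295 = 10 + 2590 = 2600)
k + (-58 - 23)² = 2600 + (-58 - 23)² = 2600 + (-81)² = 2600 + 6561 = 9161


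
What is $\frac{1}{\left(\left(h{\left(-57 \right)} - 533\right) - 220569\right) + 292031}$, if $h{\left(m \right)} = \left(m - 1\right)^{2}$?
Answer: $\frac{1}{74293} \approx 1.346 \cdot 10^{-5}$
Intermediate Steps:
$h{\left(m \right)} = \left(-1 + m\right)^{2}$
$\frac{1}{\left(\left(h{\left(-57 \right)} - 533\right) - 220569\right) + 292031} = \frac{1}{\left(\left(\left(-1 - 57\right)^{2} - 533\right) - 220569\right) + 292031} = \frac{1}{\left(\left(\left(-58\right)^{2} - 533\right) - 220569\right) + 292031} = \frac{1}{\left(\left(3364 - 533\right) - 220569\right) + 292031} = \frac{1}{\left(2831 - 220569\right) + 292031} = \frac{1}{-217738 + 292031} = \frac{1}{74293}$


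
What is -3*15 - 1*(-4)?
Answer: -41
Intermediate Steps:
-3*15 - 1*(-4) = -45 + 4 = -41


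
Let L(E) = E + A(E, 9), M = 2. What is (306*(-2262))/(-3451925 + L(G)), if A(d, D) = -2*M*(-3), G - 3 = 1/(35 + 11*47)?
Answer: 382078944/1905454319 ≈ 0.20052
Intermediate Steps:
G = 1657/552 (G = 3 + 1/(35 + 11*47) = 3 + 1/(35 + 517) = 3 + 1/552 = 1657/552 ≈ 3.0018)
A(d, D) = 12 (A(d, D) = -2*2*(-3) = -4*(-3) = 12)
L(E) = 12 + E (L(E) = E + 12 = 12 + E)
(306*(-2262))/(-3451925 + L(G)) = (306*(-2262))/(-3451925 + (12 + 1657/552)) = -692172/(-3451925 + 8281/552) = -692172/(-1905454319/552) = -692172*(-552/1905454319) = 382078944/1905454319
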